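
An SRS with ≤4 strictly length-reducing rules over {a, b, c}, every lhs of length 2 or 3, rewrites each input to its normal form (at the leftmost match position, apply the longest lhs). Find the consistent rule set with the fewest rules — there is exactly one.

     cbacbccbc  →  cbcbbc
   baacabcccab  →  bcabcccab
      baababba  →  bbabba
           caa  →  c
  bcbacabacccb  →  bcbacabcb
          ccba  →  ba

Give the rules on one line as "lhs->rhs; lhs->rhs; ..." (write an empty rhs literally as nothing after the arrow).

  | cbacbccbc => cbcbccbc => cbcbbc
  | baacabcccab => bcabcccab
  | baababba => bbabba
  | caa => c

aa->; acb->cb; ccb->b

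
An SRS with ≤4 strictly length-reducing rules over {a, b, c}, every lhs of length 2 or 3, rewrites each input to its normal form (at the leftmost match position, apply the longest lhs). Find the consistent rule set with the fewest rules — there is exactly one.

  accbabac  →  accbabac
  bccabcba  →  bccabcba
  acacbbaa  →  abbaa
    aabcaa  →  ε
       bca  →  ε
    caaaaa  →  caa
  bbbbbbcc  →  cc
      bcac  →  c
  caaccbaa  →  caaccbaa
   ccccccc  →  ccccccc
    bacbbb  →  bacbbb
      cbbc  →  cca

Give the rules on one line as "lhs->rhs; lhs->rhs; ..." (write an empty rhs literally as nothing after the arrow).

aaa->; bbc->ca; bca->; cac->

  | accbabac
  | bccabcba
  | acacbbaa => abbaa
  | aabcaa => aaa => ε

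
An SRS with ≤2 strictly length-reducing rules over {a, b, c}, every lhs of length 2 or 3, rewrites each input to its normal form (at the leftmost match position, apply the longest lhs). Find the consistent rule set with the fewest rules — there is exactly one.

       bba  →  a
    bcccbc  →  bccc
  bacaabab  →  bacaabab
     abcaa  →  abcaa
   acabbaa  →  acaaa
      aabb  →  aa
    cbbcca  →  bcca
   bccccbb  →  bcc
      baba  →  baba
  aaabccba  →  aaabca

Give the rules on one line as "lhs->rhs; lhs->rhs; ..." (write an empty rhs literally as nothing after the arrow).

  | bba => a
  | bcccbc => bccc
  | bacaabab
  | abcaa

bb->; cb->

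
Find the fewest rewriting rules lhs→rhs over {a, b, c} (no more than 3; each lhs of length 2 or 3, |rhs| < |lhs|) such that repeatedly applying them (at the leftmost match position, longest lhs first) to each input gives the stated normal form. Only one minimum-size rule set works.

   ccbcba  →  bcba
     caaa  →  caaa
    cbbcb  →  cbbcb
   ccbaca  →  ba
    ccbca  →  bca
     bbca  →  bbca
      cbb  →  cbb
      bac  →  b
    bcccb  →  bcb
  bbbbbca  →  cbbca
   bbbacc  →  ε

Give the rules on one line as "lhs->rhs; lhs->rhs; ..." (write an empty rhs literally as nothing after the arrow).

  | ccbcba => bcba
  | caaa
  | cbbcb
  | ccbaca => baca => ba

ac->; bbb->c; cc->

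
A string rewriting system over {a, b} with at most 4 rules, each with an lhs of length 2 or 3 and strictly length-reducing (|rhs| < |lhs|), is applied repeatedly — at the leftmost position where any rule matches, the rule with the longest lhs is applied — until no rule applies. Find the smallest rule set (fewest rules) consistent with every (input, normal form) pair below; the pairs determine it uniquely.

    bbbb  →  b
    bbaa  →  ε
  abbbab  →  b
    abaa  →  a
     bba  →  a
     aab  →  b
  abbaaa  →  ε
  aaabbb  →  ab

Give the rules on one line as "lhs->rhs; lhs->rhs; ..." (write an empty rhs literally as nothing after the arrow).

aa->; ba->a; bb->b

  | bbbb => bbb => bb => b
  | bbaa => baa => aa => ε
  | abbbab => abbab => abab => aab => b
  | abaa => aaa => a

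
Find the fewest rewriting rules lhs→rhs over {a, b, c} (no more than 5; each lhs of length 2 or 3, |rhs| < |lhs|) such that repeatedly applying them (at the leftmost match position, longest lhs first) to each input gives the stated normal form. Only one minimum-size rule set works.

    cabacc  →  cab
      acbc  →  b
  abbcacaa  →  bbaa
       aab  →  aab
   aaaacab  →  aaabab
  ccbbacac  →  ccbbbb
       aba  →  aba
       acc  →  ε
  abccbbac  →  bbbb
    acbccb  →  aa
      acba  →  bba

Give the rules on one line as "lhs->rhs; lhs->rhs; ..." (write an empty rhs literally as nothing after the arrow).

ac->b; bc->; bca->ca; bcb->aa

  | cabacc => cabbc => cab
  | acbc => bbc => b
  | abbcacaa => abcacaa => acacaa => bacaa => bbaa
  | aab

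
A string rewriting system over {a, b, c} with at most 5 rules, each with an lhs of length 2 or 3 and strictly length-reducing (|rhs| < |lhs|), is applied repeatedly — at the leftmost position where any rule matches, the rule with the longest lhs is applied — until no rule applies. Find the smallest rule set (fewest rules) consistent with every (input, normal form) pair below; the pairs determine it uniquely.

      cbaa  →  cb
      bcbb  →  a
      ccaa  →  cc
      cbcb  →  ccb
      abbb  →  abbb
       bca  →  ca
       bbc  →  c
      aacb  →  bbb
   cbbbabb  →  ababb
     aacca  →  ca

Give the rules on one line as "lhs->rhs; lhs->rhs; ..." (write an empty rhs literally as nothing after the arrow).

aa->; aac->bb; bc->c; cbb->a

  | cbaa => cb
  | bcbb => cbb => a
  | ccaa => cc
  | cbcb => ccb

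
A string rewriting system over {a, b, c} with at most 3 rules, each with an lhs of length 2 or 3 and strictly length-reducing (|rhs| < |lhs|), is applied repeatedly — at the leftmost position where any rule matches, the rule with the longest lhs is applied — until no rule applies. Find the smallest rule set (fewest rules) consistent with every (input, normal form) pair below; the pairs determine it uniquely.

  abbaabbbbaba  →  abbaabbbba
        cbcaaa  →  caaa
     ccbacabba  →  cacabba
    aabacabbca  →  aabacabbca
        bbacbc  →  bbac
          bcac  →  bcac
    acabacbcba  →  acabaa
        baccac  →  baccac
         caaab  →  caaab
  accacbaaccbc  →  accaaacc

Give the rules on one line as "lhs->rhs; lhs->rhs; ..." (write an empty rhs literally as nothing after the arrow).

  | abbaabbbbaba => abbaabbbba
  | cbcaaa => caaa
  | ccbacabba => cacabba
  | aabacabbca

bab->b; cb->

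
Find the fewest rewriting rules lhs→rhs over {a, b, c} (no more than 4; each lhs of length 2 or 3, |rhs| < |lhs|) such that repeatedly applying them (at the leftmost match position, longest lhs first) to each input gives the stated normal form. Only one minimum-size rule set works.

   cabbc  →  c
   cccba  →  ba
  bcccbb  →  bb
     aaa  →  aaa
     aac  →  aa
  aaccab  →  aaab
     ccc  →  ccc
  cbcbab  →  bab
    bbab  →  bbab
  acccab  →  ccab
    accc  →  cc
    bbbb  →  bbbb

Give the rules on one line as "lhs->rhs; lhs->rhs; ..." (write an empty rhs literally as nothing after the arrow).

  | cabbc => cabc => cac => c
  | cccba => ccba => cba => ba
  | bcccbb => cccbb => ccbb => cbb => bb
  | aaa

aac->aa; ac->; bc->c; cb->b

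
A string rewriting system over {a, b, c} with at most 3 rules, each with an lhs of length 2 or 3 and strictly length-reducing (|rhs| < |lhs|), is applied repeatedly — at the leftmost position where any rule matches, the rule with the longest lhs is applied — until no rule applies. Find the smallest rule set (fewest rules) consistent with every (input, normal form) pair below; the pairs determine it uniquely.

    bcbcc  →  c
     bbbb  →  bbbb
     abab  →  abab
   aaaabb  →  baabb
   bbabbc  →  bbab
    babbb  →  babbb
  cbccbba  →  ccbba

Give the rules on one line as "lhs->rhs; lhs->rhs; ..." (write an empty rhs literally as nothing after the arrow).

  | bcbcc => bcc => c
  | bbbb
  | abab
  | aaaabb => baabb

aaa->ba; bc->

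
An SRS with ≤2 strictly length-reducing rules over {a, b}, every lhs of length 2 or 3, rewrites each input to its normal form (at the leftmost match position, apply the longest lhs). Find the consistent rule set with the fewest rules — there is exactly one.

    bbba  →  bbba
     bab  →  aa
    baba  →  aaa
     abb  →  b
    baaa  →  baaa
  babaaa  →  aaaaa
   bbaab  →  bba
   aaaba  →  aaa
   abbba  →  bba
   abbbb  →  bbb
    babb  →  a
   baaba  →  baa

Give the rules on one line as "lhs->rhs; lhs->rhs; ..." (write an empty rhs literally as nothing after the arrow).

ab->; bab->aa

  | bbba
  | bab => aa
  | baba => aaa
  | abb => b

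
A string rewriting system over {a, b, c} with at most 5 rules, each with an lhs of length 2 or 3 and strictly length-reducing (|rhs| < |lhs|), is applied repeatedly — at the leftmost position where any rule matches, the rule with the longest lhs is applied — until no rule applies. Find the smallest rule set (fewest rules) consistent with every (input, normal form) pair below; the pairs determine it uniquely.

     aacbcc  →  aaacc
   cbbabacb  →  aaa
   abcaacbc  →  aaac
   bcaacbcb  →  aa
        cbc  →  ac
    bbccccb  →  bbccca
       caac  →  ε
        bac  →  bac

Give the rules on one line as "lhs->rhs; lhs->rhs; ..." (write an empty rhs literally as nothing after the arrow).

abc->; bab->; caa->ab; cb->a

  | aacbcc => aaacc
  | cbbabacb => ababacb => aacb => aaa
  | abcaacbc => aacbc => aaac
  | bcaacbcb => babcbcb => cbcb => acb => aa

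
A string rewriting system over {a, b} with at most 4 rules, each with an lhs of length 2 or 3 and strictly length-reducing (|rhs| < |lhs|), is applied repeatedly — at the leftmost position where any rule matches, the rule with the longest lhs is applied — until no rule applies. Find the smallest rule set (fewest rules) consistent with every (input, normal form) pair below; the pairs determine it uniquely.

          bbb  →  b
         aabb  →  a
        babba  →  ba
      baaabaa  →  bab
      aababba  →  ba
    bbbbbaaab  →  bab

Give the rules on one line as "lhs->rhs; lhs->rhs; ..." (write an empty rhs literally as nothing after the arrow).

  | bbb => b
  | aabb => bb => a
  | babba => baaa => ba
  | baaabaa => babaa => bab

aa->; bb->a; bbb->b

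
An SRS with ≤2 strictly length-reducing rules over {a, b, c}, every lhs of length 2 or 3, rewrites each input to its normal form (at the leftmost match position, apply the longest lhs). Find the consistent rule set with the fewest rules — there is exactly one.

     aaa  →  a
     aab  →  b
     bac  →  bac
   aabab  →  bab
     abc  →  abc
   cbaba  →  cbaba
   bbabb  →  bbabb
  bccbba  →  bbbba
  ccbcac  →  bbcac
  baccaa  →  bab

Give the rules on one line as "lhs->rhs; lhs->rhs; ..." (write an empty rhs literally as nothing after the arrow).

aa->; cc->b

  | aaa => a
  | aab => b
  | bac
  | aabab => bab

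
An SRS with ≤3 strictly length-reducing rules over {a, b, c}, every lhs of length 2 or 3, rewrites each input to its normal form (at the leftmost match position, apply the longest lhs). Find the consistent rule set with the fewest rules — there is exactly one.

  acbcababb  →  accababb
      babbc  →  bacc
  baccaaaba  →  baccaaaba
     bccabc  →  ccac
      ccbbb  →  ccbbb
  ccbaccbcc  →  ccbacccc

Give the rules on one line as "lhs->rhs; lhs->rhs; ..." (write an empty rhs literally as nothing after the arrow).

bbc->cc; bc->c

  | acbcababb => accababb
  | babbc => bacc
  | baccaaaba
  | bccabc => ccabc => ccac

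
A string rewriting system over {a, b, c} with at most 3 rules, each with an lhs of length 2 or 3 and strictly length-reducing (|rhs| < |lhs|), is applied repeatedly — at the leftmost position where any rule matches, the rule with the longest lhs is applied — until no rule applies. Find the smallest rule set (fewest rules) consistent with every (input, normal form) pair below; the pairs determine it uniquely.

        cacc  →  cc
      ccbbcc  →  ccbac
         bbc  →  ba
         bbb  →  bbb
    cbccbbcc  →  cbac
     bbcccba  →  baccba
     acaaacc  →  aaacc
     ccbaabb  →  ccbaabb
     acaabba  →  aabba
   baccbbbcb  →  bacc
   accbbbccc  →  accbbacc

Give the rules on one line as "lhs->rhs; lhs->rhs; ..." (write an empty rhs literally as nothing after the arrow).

bab->cc; bc->a; ca->

  | cacc => cc
  | ccbbcc => ccbac
  | bbc => ba
  | bbb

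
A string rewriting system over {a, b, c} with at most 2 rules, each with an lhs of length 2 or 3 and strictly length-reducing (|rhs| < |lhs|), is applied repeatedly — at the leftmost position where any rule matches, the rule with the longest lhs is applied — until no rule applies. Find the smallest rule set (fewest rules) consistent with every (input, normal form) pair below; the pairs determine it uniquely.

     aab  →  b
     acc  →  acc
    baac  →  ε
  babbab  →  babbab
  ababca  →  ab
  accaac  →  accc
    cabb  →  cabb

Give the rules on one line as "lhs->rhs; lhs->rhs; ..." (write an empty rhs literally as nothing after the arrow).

aa->; bc->

  | aab => b
  | acc
  | baac => bc => ε
  | babbab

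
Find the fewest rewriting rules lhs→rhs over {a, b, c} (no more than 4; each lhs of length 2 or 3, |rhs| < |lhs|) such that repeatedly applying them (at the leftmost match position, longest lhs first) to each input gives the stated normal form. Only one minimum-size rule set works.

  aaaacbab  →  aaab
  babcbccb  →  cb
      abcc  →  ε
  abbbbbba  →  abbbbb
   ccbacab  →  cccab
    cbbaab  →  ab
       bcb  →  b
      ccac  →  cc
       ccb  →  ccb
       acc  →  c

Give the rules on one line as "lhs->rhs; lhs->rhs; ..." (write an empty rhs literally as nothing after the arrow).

  | aaaacbab => aaabab => aaab
  | babcbccb => bcbccb => bccb => cb
  | abcc => ac => ε
  | abbbbbba => abbbbb

ac->; ba->; bc->; cbb->b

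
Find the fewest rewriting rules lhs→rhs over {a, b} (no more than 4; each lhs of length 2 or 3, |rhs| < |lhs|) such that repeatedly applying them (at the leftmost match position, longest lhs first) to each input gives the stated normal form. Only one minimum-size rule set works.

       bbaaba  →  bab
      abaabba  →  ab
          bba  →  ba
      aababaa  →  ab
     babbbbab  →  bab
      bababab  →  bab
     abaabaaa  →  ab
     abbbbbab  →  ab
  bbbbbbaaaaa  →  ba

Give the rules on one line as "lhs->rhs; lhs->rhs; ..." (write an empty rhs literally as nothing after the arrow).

  | bbaaba => baaba => baba => bab
  | abaabba => ababba => abbba => abba => aba => ab
  | bba => ba
  | aababaa => ababaa => abbaa => abaa => aba => ab

aa->a; aba->ab; bb->b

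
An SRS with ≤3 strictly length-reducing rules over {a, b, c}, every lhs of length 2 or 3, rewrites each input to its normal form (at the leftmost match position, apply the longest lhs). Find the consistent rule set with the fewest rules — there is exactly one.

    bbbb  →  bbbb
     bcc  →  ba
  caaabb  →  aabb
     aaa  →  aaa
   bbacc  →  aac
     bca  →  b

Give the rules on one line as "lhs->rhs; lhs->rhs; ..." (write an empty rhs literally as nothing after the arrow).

bba->ac; ca->; cc->a

  | bbbb
  | bcc => ba
  | caaabb => aabb
  | aaa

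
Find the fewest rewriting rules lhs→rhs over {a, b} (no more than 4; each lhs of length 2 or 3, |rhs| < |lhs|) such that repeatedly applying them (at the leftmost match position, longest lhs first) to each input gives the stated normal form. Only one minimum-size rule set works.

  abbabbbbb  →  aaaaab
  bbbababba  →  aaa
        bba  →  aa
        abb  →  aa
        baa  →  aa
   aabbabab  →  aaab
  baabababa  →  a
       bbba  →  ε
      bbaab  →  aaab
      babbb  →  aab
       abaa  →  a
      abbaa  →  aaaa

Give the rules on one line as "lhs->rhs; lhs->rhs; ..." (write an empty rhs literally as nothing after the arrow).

aba->; ba->a; bb->a

  | abbabbbbb => aaabbbbb => aaaabbb => aaaaab
  | bbbababba => abababba => babba => abba => aaa
  | bba => aa
  | abb => aa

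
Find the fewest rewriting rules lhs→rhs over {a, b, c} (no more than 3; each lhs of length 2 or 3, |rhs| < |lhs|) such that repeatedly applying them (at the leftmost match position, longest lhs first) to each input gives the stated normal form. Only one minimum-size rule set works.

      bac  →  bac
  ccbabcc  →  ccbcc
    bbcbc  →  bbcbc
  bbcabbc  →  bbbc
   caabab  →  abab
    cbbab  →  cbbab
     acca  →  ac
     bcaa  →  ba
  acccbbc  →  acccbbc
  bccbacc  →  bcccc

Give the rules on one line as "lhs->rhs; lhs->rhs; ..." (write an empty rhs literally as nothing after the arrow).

ca->; cab->; cba->c

  | bac
  | ccbabcc => ccbcc
  | bbcbc
  | bbcabbc => bbbc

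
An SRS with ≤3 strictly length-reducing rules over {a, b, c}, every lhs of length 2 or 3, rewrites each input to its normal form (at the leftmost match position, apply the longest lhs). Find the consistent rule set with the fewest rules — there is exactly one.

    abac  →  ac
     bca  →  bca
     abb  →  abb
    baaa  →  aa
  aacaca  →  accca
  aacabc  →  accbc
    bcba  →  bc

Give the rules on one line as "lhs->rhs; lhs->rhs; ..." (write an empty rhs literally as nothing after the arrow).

aca->cc; ba->

  | abac => ac
  | bca
  | abb
  | baaa => aa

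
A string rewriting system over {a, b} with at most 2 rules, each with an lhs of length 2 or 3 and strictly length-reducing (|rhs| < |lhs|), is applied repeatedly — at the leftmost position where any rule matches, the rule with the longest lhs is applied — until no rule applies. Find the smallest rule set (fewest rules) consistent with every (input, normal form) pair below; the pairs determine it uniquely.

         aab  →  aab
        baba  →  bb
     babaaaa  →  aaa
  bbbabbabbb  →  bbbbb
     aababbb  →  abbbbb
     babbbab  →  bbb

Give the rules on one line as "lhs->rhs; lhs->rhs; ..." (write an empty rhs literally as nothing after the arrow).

aba->bb; ba->a

  | aab
  | baba => aba => bb
  | babaaaa => abaaaa => bbaaa => baaa => aaa
  | bbbabbabbb => bbabbabbb => babbabbb => abbabbb => ababbb => bbbbb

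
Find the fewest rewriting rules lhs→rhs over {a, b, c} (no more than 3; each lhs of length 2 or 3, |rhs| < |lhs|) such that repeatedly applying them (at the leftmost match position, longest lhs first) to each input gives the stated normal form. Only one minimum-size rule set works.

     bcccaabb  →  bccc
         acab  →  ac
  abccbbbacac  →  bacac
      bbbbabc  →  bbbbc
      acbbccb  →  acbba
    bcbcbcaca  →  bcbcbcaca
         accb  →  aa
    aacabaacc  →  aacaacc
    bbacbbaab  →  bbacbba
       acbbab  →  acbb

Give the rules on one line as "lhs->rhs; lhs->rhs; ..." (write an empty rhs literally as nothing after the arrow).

  | bcccaabb => bcccab => bccc
  | acab => ac
  | abccbbbacac => ccbbbacac => abbacac => bacac
  | bbbbabc => bbbbc

ab->; ccb->a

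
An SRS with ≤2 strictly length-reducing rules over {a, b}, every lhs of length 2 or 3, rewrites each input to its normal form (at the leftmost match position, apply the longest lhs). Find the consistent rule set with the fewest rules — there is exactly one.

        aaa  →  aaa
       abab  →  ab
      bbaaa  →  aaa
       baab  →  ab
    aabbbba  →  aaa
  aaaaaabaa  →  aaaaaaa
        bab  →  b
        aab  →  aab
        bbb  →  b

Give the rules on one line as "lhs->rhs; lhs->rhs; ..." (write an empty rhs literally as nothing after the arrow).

ba->; bb->

  | aaa
  | abab => ab
  | bbaaa => aaa
  | baab => ab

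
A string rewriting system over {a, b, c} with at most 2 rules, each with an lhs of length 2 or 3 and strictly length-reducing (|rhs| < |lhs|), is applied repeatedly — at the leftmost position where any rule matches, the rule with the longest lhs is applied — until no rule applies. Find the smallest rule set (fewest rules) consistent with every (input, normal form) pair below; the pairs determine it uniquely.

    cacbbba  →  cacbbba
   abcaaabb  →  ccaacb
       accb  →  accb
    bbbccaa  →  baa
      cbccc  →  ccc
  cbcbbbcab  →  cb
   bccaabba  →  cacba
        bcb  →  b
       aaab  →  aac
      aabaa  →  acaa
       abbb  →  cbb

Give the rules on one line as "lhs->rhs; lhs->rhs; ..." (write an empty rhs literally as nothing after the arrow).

  | cacbbba
  | abcaaabb => ccaaabb => ccaacb
  | accb
  | bbbccaa => bbcaa => baa

ab->c; bc->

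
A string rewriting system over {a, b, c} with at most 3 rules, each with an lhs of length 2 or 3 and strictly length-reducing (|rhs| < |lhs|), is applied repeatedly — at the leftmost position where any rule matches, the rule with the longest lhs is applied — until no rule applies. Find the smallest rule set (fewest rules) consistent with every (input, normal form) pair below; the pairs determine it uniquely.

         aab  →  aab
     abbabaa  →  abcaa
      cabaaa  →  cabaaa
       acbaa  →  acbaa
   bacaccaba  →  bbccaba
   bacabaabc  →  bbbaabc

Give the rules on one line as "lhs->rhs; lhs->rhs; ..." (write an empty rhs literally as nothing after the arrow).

  | aab
  | abbabaa => abcaa
  | cabaaa
  | acbaa

aca->b; bab->c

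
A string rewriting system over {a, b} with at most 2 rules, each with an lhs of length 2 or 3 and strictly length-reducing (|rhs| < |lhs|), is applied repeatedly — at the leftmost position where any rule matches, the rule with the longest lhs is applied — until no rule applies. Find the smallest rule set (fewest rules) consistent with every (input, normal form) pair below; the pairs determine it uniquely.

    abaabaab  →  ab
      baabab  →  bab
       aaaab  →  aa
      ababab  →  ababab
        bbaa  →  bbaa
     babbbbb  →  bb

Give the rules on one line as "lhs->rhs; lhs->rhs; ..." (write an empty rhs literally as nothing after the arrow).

  | abaabaab => abaab => ab
  | baabab => bab
  | aaaab => aa
  | ababab

aab->; bbb->a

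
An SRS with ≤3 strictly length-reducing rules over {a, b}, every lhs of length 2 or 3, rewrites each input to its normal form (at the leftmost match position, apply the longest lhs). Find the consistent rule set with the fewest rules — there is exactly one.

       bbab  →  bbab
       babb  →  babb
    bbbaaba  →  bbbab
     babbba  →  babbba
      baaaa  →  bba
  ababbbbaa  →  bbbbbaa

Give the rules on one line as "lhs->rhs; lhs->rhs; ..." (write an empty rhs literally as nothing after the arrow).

  | bbab
  | babb
  | bbbaaba => bbbab
  | babbba

aaa->b; aba->b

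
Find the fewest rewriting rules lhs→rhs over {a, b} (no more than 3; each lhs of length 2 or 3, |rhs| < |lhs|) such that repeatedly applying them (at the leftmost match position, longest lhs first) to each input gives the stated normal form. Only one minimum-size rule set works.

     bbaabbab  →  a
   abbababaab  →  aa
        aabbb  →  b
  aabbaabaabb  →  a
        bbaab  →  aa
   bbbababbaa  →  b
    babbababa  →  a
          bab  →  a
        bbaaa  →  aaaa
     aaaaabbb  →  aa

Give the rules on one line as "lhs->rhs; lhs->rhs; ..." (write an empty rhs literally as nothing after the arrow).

ab->; ba->b; bb->a

  | bbaabbab => aaabbab => aabab => aab => a
  | abbababaab => bababaab => bbabaab => aabaab => aaab => aa
  | aabbb => abb => b
  | aabbaabaabb => abaabaabb => aabaabb => aaabb => aab => a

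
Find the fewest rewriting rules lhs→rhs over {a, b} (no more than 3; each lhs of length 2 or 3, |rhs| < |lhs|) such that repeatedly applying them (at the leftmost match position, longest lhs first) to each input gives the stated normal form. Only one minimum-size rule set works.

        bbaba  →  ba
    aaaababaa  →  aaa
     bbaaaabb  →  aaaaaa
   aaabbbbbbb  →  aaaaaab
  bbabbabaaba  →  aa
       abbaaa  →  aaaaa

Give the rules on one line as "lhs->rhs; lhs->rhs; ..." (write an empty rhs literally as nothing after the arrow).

  | bbaba => aaba => aba => ba
  | aaaababaa => aaababaa => aababaa => ababaa => babaa => bbaa => aaa
  | bbaaaabb => aaaaabb => aaaaaa
  | aaabbbbbbb => aaaabbbbb => aaaaabbb => aaaaaab

aba->ba; bb->a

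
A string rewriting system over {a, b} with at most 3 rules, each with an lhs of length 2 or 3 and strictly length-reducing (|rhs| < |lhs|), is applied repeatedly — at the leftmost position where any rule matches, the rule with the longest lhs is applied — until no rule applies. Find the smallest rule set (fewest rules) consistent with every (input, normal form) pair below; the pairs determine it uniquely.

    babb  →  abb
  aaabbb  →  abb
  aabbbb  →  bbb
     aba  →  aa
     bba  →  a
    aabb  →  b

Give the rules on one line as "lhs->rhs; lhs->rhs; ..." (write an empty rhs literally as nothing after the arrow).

aab->; ba->a

  | babb => abb
  | aaabbb => abb
  | aabbbb => bbb
  | aba => aa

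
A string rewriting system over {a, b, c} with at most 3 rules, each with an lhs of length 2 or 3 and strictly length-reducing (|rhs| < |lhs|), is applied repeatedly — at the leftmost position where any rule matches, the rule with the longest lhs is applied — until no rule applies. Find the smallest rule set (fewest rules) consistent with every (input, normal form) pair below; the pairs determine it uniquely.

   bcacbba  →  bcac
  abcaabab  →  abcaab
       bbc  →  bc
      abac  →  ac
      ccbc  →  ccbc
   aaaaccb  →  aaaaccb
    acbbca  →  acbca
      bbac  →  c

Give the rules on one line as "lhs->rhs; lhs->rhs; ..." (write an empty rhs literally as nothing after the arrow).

  | bcacbba => bcacba => bcac
  | abcaabab => abcaab
  | bbc => bc
  | abac => ac

ba->; bb->b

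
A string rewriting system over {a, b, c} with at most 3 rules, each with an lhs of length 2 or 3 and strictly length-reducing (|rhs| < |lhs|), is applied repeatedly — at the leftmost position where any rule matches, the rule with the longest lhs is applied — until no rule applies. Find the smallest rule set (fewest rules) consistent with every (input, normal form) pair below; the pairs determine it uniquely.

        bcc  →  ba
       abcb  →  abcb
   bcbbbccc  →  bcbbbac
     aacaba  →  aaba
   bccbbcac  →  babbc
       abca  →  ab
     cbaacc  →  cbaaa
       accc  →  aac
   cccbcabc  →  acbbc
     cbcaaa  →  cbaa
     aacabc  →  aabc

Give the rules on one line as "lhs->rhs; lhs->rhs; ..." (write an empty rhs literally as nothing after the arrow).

ca->; cc->a

  | bcc => ba
  | abcb
  | bcbbbccc => bcbbbac
  | aacaba => aaba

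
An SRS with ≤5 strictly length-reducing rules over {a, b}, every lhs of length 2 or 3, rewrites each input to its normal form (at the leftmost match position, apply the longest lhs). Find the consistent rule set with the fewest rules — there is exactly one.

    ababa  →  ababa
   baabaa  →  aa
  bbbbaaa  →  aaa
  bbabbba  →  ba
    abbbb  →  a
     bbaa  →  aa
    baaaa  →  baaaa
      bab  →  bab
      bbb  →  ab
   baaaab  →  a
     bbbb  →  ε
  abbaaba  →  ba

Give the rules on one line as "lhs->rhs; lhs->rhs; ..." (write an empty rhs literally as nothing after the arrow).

aab->b; abb->; bb->a; bba->a

  | ababa
  | baabaa => bbaa => aa
  | bbbbaaa => abbaaa => aaa
  | bbabbba => abbba => ba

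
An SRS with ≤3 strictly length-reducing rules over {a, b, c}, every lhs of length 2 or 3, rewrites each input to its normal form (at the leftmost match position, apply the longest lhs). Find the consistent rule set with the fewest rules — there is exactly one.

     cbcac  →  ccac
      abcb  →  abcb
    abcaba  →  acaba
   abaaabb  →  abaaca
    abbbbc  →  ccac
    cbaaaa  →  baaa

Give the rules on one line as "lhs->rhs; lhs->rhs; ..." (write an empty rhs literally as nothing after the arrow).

abb->ca; bca->ca; cba->b

  | cbcac => ccac
  | abcb
  | abcaba => acaba
  | abaaabb => abaaca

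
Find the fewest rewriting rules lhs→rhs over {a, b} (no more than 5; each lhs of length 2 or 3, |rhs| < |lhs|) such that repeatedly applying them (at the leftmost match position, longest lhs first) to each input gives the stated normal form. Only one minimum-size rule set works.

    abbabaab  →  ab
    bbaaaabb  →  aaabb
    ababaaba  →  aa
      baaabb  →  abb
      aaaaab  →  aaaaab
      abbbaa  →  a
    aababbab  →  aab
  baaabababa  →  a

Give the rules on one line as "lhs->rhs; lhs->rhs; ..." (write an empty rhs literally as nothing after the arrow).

ba->; baa->; bab->ba; bba->

  | abbabaab => abaab => ab
  | bbaaaabb => aaabb
  | ababaaba => abaaaba => aaba => aa
  | baaabb => abb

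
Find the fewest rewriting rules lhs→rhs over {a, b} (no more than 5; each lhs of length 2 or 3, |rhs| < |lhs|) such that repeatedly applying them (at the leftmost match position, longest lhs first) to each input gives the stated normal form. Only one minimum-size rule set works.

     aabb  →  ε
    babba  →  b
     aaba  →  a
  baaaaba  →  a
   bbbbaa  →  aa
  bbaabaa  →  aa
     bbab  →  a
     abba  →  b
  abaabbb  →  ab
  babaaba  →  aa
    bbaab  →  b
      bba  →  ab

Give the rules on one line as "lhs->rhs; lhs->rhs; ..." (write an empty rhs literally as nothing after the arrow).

aab->b; ba->a; bb->; bba->ab

  | aabb => bb => ε
  | babba => abba => aab => b
  | aaba => ba => a
  | baaaaba => aaaaba => aaba => ba => a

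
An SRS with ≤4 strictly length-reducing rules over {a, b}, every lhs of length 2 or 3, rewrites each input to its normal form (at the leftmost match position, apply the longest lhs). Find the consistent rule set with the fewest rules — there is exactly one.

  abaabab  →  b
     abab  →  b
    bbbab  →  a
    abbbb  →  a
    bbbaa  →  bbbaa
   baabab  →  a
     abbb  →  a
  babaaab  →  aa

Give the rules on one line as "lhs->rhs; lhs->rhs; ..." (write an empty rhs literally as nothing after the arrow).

ab->a; aba->; bab->ab

  | abaabab => abab => b
  | abab => b
  | bbbab => bbab => bab => ab => a
  | abbbb => abbb => abb => ab => a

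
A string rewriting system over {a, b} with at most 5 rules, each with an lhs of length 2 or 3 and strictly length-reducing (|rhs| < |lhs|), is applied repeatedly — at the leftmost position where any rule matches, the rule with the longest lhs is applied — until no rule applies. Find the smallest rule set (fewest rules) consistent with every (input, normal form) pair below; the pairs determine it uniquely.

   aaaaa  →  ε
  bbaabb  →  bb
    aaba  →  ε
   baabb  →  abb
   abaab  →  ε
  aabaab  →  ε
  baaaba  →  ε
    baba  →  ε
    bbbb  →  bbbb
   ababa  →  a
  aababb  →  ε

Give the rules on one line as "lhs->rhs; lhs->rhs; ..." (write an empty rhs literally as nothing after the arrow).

aa->; aaa->aa; aab->aa; ba->

  | aaaaa => aaaa => aaa => aa => ε
  | bbaabb => babb => bb
  | aaba => aaa => aa => ε
  | baabb => abb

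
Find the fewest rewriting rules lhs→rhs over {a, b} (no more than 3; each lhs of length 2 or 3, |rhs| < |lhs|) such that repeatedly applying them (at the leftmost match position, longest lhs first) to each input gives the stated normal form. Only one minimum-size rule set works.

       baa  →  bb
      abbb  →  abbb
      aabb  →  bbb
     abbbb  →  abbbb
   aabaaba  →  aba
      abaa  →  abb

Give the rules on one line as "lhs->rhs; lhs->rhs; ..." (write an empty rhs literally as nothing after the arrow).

  | baa => bb
  | abbb
  | aabb => bbb
  | abbbb

aa->b; bba->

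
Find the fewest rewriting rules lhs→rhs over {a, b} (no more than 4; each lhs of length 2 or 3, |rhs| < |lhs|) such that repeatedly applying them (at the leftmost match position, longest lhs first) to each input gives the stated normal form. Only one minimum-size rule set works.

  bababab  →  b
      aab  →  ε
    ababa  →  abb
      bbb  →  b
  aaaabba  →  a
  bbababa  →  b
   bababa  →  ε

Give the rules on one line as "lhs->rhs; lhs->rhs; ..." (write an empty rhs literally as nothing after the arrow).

  | bababab => bbabab => bbbab => baab => b
  | aab => ε
  | ababa => abba => abb
  | bbb => ba => b

aab->; ba->b; baa->; bbb->ba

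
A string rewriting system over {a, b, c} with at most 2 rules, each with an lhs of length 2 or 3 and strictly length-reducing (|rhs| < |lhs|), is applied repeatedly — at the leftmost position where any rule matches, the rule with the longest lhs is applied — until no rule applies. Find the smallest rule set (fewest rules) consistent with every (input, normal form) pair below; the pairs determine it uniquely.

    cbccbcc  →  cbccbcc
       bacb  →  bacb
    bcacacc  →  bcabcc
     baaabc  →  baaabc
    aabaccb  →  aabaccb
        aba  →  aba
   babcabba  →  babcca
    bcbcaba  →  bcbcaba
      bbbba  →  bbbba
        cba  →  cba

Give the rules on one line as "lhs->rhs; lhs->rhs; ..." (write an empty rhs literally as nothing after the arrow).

abb->c; aca->ab

  | cbccbcc
  | bacb
  | bcacacc => bcabcc
  | baaabc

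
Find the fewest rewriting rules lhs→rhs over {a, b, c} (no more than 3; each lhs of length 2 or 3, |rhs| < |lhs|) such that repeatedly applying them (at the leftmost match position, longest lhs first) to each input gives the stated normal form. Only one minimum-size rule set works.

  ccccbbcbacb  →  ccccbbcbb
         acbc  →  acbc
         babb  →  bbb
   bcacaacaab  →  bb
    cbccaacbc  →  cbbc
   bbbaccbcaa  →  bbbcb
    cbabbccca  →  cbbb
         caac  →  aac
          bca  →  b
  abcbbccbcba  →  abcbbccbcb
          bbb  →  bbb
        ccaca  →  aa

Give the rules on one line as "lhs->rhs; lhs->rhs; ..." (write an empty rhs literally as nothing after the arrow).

ba->b; bac->b; ca->a

  | ccccbbcbacb => ccccbbcbb
  | acbc
  | babb => bbb
  | bcacaacaab => bacaacaab => baacaab => bacaab => baab => bab => bb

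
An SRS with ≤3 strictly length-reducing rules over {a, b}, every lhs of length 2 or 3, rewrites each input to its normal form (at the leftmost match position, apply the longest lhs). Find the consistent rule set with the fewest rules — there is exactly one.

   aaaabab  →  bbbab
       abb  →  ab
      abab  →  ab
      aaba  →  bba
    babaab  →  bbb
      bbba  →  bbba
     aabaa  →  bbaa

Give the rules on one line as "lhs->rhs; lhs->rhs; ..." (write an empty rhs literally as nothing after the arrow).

aab->bb; aba->a; abb->ab

  | aaaabab => aabbab => bbbab
  | abb => ab
  | abab => ab
  | aaba => bba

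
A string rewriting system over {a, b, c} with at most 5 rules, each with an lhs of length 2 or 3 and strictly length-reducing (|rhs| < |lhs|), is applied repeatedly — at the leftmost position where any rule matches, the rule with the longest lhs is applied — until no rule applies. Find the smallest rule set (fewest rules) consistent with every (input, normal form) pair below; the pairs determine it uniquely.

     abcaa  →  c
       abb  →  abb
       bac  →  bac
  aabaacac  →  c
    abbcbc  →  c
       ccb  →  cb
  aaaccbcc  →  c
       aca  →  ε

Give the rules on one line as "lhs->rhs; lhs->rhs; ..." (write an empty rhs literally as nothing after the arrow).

aa->c; aca->; bc->a; cc->c

  | abcaa => aaaa => caa => cc => c
  | abb
  | bac
  | aabaacac => cbaacac => cbccac => cacac => cc => c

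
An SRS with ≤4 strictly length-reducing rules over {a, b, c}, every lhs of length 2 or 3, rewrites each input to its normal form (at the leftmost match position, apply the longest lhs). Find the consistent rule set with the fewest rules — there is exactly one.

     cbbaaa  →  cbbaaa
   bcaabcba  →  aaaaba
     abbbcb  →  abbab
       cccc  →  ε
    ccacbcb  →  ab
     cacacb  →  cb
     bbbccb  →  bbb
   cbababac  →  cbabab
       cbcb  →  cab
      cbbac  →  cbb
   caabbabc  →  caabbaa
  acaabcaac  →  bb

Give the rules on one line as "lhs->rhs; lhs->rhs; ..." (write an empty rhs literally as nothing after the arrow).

  | cbbaaa
  | bcaabcba => aaabcba => aaaaba
  | abbbcb => abbab
  | cccc => cc => ε

aac->cb; ac->; bc->a; cc->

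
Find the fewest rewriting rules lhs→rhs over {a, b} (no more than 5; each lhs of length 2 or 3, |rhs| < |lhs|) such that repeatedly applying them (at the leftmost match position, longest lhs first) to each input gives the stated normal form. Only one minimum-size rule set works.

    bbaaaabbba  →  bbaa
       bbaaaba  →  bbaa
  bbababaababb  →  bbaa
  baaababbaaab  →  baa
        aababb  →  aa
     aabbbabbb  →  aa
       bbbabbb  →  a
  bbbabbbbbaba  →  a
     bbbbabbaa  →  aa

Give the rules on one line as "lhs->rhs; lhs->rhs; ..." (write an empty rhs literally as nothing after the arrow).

aaa->aa; ab->a; aba->a; bbb->ab

  | bbaaaabbba => bbaaabbba => bbaabbba => bbaabba => bbaaba => bbaa
  | bbaaaba => bbaaba => bbaa
  | bbababaababb => bbabaababb => bbaababb => bbaabb => bbaab => bbaa
  | baaababbaaab => baababbaaab => baabbaaab => baabaaab => baaaab => baaab => baab => baa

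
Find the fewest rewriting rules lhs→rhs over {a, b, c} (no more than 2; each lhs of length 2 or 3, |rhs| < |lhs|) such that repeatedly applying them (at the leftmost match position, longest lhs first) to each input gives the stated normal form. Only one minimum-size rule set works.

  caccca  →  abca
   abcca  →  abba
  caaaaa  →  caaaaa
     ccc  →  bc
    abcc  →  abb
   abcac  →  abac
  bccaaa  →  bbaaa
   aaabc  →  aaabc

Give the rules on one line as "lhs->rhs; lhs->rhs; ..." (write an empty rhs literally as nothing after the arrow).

cac->ac; cc->b

  | caccca => accca => abca
  | abcca => abba
  | caaaaa
  | ccc => bc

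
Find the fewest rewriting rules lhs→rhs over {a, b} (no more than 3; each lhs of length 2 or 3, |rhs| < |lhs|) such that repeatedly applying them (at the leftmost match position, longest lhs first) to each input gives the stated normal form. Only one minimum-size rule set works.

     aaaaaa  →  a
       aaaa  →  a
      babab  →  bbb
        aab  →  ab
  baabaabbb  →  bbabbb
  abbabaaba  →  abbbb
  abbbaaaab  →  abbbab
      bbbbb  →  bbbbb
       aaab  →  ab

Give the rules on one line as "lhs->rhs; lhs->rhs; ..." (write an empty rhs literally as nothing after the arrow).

aa->a; aba->b

  | aaaaaa => aaaaa => aaaa => aaa => aa => a
  | aaaa => aaa => aa => a
  | babab => bbb
  | aab => ab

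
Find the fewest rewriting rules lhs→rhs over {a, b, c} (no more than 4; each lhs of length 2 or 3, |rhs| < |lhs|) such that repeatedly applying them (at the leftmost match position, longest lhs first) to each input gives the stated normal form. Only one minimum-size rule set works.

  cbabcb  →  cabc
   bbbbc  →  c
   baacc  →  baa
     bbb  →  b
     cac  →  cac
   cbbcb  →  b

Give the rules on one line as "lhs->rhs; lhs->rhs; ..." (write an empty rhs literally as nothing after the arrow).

  | cbabcb => cabcb => cabc
  | bbbbc => bbc => c
  | baacc => baa
  | bbb => b

bb->; cb->c; cc->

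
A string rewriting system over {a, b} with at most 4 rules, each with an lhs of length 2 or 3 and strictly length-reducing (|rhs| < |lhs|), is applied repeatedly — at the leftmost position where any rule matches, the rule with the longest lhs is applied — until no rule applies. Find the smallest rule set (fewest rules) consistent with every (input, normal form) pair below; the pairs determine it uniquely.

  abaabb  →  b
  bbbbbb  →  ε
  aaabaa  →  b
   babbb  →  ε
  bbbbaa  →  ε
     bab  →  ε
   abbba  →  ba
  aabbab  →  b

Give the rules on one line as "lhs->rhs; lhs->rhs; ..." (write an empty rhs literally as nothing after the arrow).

aa->; ab->b; bb->

  | abaabb => baabb => bbb => b
  | bbbbbb => bbbb => bb => ε
  | aaabaa => abaa => baa => b
  | babbb => bbbb => bb => ε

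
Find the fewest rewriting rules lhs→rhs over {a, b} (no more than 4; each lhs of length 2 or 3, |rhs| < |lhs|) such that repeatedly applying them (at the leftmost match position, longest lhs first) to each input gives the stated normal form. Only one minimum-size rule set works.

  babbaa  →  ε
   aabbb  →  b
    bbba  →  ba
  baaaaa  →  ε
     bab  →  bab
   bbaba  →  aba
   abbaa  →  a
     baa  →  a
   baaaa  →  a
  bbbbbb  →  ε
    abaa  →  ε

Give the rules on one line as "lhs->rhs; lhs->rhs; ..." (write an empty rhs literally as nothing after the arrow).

aa->; baa->a; bb->

  | babbaa => baaa => aa => ε
  | aabbb => bbb => b
  | bbba => ba
  | baaaaa => aaaa => aa => ε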